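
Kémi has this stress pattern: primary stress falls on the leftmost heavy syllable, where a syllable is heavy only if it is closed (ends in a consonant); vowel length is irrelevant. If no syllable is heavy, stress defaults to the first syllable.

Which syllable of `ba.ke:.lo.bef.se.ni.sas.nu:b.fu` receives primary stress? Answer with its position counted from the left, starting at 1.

4

Weights: 1 ba L, 2 ke: L, 3 lo L, 4 bef H, 5 se L, 6 ni L, 7 sas H, 8 nu:b H, 9 fu L.
Heavy syllables in the domain: 4, 7, 8. The leftmost is syllable 4 (bef).
Primary stress: syllable 4 → ba.ke:.lo.ˈbef.se.ni.sas.nu:b.fu.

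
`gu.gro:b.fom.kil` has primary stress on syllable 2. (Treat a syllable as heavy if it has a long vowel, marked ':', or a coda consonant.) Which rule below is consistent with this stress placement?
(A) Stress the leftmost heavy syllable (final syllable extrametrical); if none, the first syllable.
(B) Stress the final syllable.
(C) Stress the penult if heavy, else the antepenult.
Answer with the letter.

A

Rule A → syllable 2 ✓.
Rule B → syllable 4 (observed: 2).
Rule C → syllable 3 (observed: 2).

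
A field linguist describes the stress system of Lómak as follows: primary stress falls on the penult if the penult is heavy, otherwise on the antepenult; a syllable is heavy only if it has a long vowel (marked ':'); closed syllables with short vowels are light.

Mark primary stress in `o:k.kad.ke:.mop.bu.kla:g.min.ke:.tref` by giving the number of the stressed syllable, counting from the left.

Weights: 7 min L, 8 ke: H, 9 tref L.
The penult (syllable 8, ke:) is heavy, so it takes stress.
Primary stress: syllable 8 → o:k.kad.ke:.mop.bu.kla:g.min.ˈke:.tref.

8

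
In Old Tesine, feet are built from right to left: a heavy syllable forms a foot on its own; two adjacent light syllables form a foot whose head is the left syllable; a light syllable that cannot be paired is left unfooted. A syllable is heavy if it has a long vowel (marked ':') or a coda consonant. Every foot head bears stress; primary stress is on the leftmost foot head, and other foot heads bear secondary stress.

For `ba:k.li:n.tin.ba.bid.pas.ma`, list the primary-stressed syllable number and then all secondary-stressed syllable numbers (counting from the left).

primary 1, secondary 2, 3, 5, 6

Weights: 1 ba:k H, 2 li:n H, 3 tin H, 4 ba L, 5 bid H, 6 pas H, 7 ma L.
Parse right to left (heavy = foot alone; LL = one foot; stranded L unfooted): (ˈba:k) (ˈli:n) (ˈtin) ba (ˈbid) (ˈpas) ma.
Foot heads: 1, 2, 3, 5, 6.
Primary stress on the leftmost head = syllable 1.
Secondary stress on 2, 3, 5, 6: ˈba:k.ˌli:n.ˌtin.ba.ˌbid.ˌpas.ma.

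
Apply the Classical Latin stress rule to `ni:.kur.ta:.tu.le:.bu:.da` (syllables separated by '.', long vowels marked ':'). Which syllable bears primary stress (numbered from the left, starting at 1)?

Classical Latin: stress the penult if heavy (long vowel or closed), else the antepenult.
Weights: 5 le: H, 6 bu: H, 7 da L.
The penult (syllable 6, bu:) is heavy, so it takes stress.
Stress on syllable 6: ni:.kur.ta:.tu.le:.ˈbu:.da.

6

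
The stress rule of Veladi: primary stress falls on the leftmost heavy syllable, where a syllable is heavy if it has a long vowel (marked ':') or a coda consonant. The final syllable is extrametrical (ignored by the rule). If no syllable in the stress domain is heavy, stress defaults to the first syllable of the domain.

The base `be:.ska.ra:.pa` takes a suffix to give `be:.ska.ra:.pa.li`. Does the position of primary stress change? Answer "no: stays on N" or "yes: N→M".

no: stays on 1

Base `be:.ska.ra:.pa` (4 syllables):
  The final syllable (4, pa) is extrametrical; the stress domain is syllables 1–3.
  Weights: 1 be: H, 2 ska L, 3 ra: H.
  Heavy syllables in the domain: 1, 3. The leftmost is syllable 1 (be:).
  → primary stress on syllable 1.
Suffixed `be:.ska.ra:.pa.li` (5 syllables):
  The final syllable (5, li) is extrametrical; the stress domain is syllables 1–4.
  Weights: 1 be: H, 2 ska L, 3 ra: H, 4 pa L.
  Heavy syllables in the domain: 1, 3. The leftmost is syllable 1 (be:).
  → primary stress on syllable 1.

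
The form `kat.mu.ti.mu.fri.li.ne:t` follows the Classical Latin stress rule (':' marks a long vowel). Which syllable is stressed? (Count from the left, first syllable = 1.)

Classical Latin: stress the penult if heavy (long vowel or closed), else the antepenult.
Weights: 5 fri L, 6 li L, 7 ne:t H.
The penult (syllable 6, li) is light, so stress falls on the antepenult (syllable 5, fri).
Stress on syllable 5: kat.mu.ti.mu.ˈfri.li.ne:t.

5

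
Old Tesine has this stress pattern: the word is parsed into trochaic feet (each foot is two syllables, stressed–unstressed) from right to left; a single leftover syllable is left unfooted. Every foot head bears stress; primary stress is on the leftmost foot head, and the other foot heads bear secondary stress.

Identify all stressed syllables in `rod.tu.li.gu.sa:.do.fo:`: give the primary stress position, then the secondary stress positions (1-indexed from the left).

Parse right to left into trochaic (ˈσσ) feet: rod (ˈtu.li) (ˈgu.sa:) (ˈdo.fo:). Syllable 1 is left unfooted.
Foot heads (stressed positions): 2, 4, 6.
End Rule Leftmost: primary stress on the leftmost head = syllable 2.
Secondary stress on 4, 6: rod.ˈtu.li.ˌgu.sa:.ˌdo.fo:.

primary 2, secondary 4, 6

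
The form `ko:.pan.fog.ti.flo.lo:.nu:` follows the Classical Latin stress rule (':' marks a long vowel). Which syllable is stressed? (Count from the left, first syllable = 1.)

6

Classical Latin: stress the penult if heavy (long vowel or closed), else the antepenult.
Weights: 5 flo L, 6 lo: H, 7 nu: H.
The penult (syllable 6, lo:) is heavy, so it takes stress.
Stress on syllable 6: ko:.pan.fog.ti.flo.ˈlo:.nu:.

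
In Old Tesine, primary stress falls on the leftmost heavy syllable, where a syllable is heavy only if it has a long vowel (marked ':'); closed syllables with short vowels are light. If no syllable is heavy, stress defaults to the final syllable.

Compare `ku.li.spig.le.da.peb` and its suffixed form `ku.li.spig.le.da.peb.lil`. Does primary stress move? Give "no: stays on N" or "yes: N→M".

yes: 6→7

Base `ku.li.spig.le.da.peb` (6 syllables):
  Weights: 1 ku L, 2 li L, 3 spig L, 4 le L, 5 da L, 6 peb L.
  No heavy syllable in the domain; default to the final syllable = syllable 6.
  → primary stress on syllable 6.
Suffixed `ku.li.spig.le.da.peb.lil` (7 syllables):
  Weights: 1 ku L, 2 li L, 3 spig L, 4 le L, 5 da L, 6 peb L, 7 lil L.
  No heavy syllable in the domain; default to the final syllable = syllable 7.
  → primary stress on syllable 7.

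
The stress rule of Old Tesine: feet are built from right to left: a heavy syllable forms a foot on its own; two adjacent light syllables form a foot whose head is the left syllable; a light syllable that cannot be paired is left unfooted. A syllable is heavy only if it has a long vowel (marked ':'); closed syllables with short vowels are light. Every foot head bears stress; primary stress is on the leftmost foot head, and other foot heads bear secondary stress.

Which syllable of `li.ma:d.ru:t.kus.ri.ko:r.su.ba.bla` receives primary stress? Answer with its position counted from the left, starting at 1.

Weights: 1 li L, 2 ma:d H, 3 ru:t H, 4 kus L, 5 ri L, 6 ko:r H, 7 su L, 8 ba L, 9 bla L.
Parse right to left (heavy = foot alone; LL = one foot; stranded L unfooted): li (ˈma:d) (ˈru:t) (ˈkus.ri) (ˈko:r) su (ˈba.bla).
Foot heads: 2, 3, 4, 6, 8.
Primary stress on the leftmost head = syllable 2.
Primary stress: syllable 2 → li.ˈma:d.ru:t.kus.ri.ko:r.su.ba.bla.

2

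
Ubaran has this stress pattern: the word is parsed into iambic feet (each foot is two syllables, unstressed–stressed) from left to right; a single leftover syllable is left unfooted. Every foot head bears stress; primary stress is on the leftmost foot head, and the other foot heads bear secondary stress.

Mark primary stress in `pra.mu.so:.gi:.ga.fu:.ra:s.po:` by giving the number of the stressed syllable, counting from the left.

2

Parse left to right into iambic (σˈσ) feet: (pra.ˈmu) (so:.ˈgi:) (ga.ˈfu:) (ra:s.ˈpo:).
Foot heads (stressed positions): 2, 4, 6, 8.
End Rule Leftmost: primary stress on the leftmost head = syllable 2.
Primary stress: syllable 2 → pra.ˈmu.so:.gi:.ga.fu:.ra:s.po:.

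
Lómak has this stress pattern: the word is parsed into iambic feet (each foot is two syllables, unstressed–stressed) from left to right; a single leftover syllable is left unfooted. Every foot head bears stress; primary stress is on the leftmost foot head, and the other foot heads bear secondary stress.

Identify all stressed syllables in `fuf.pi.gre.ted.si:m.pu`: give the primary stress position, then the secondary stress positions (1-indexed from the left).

Parse left to right into iambic (σˈσ) feet: (fuf.ˈpi) (gre.ˈted) (si:m.ˈpu).
Foot heads (stressed positions): 2, 4, 6.
End Rule Leftmost: primary stress on the leftmost head = syllable 2.
Secondary stress on 4, 6: fuf.ˈpi.gre.ˌted.si:m.ˌpu.

primary 2, secondary 4, 6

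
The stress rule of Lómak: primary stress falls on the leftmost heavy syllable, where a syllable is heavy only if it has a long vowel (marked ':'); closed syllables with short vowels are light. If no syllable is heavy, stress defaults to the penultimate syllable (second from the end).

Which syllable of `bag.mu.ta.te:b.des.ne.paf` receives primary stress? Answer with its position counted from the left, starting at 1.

Weights: 1 bag L, 2 mu L, 3 ta L, 4 te:b H, 5 des L, 6 ne L, 7 paf L.
Heavy syllables in the domain: 4. The leftmost is syllable 4 (te:b).
Primary stress: syllable 4 → bag.mu.ta.ˈte:b.des.ne.paf.

4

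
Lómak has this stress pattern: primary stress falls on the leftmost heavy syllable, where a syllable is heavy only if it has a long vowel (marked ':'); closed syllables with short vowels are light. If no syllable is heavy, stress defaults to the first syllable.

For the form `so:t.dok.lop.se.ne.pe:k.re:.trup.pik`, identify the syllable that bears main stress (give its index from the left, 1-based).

1

Weights: 1 so:t H, 2 dok L, 3 lop L, 4 se L, 5 ne L, 6 pe:k H, 7 re: H, 8 trup L, 9 pik L.
Heavy syllables in the domain: 1, 6, 7. The leftmost is syllable 1 (so:t).
Primary stress: syllable 1 → ˈso:t.dok.lop.se.ne.pe:k.re:.trup.pik.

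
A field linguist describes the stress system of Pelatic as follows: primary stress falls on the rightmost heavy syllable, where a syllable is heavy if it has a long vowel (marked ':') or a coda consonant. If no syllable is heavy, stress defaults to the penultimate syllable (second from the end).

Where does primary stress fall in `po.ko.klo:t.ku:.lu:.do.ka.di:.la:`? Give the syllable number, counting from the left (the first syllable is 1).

Weights: 1 po L, 2 ko L, 3 klo:t H, 4 ku: H, 5 lu: H, 6 do L, 7 ka L, 8 di: H, 9 la: H.
Heavy syllables in the domain: 3, 4, 5, 8, 9. The rightmost is syllable 9 (la:).
Primary stress: syllable 9 → po.ko.klo:t.ku:.lu:.do.ka.di:.ˈla:.

9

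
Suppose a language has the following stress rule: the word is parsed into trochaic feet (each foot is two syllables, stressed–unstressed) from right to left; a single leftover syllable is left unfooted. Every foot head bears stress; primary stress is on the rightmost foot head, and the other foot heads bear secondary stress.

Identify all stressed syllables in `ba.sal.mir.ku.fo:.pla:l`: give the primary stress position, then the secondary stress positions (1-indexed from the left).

Parse right to left into trochaic (ˈσσ) feet: (ˈba.sal) (ˈmir.ku) (ˈfo:.pla:l).
Foot heads (stressed positions): 1, 3, 5.
End Rule Rightmost: primary stress on the rightmost head = syllable 5.
Secondary stress on 1, 3: ˌba.sal.ˌmir.ku.ˈfo:.pla:l.

primary 5, secondary 1, 3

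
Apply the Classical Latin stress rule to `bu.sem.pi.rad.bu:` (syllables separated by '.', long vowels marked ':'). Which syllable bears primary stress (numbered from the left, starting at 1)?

4

Classical Latin: stress the penult if heavy (long vowel or closed), else the antepenult.
Weights: 3 pi L, 4 rad H, 5 bu: H.
The penult (syllable 4, rad) is heavy, so it takes stress.
Stress on syllable 4: bu.sem.pi.ˈrad.bu:.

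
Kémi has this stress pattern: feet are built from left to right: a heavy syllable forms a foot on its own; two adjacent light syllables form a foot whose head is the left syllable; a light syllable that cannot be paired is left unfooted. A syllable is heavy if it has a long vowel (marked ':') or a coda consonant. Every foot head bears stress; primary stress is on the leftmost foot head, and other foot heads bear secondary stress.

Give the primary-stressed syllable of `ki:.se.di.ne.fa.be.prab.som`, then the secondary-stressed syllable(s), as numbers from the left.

Weights: 1 ki: H, 2 se L, 3 di L, 4 ne L, 5 fa L, 6 be L, 7 prab H, 8 som H.
Parse left to right (heavy = foot alone; LL = one foot; stranded L unfooted): (ˈki:) (ˈse.di) (ˈne.fa) be (ˈprab) (ˈsom).
Foot heads: 1, 2, 4, 7, 8.
Primary stress on the leftmost head = syllable 1.
Secondary stress on 2, 4, 7, 8: ˈki:.ˌse.di.ˌne.fa.be.ˌprab.ˌsom.

primary 1, secondary 2, 4, 7, 8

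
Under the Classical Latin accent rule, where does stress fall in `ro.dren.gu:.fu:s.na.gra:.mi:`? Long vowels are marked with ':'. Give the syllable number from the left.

Classical Latin: stress the penult if heavy (long vowel or closed), else the antepenult.
Weights: 5 na L, 6 gra: H, 7 mi: H.
The penult (syllable 6, gra:) is heavy, so it takes stress.
Stress on syllable 6: ro.dren.gu:.fu:s.na.ˈgra:.mi:.

6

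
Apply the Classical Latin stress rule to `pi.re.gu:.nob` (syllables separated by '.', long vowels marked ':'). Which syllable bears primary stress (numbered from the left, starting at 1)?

Classical Latin: stress the penult if heavy (long vowel or closed), else the antepenult.
Weights: 2 re L, 3 gu: H, 4 nob H.
The penult (syllable 3, gu:) is heavy, so it takes stress.
Stress on syllable 3: pi.re.ˈgu:.nob.

3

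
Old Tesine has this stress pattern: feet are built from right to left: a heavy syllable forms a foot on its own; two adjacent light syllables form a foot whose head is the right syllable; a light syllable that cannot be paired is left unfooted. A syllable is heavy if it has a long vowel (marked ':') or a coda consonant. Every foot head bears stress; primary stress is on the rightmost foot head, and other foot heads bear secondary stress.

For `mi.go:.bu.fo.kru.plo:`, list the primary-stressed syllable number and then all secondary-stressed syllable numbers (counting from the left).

primary 6, secondary 2, 5

Weights: 1 mi L, 2 go: H, 3 bu L, 4 fo L, 5 kru L, 6 plo: H.
Parse right to left (heavy = foot alone; LL = one foot; stranded L unfooted): mi (ˈgo:) bu (fo.ˈkru) (ˈplo:).
Foot heads: 2, 5, 6.
Primary stress on the rightmost head = syllable 6.
Secondary stress on 2, 5: mi.ˌgo:.bu.fo.ˌkru.ˈplo:.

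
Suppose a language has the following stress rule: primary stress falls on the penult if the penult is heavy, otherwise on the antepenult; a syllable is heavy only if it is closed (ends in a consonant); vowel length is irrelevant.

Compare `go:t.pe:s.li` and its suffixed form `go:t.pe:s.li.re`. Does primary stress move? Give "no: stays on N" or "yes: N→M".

no: stays on 2

Base `go:t.pe:s.li` (3 syllables):
  Weights: 1 go:t H, 2 pe:s H, 3 li L.
  The penult (syllable 2, pe:s) is heavy, so it takes stress.
  → primary stress on syllable 2.
Suffixed `go:t.pe:s.li.re` (4 syllables):
  Weights: 2 pe:s H, 3 li L, 4 re L.
  The penult (syllable 3, li) is light, so stress falls on the antepenult (syllable 2, pe:s).
  → primary stress on syllable 2.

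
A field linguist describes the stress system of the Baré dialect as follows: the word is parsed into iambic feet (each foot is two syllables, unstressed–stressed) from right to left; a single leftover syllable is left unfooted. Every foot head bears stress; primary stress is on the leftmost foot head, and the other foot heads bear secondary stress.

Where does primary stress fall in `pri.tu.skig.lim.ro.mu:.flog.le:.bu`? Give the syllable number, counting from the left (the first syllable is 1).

Parse right to left into iambic (σˈσ) feet: pri (tu.ˈskig) (lim.ˈro) (mu:.ˈflog) (le:.ˈbu). Syllable 1 is left unfooted.
Foot heads (stressed positions): 3, 5, 7, 9.
End Rule Leftmost: primary stress on the leftmost head = syllable 3.
Primary stress: syllable 3 → pri.tu.ˈskig.lim.ro.mu:.flog.le:.bu.

3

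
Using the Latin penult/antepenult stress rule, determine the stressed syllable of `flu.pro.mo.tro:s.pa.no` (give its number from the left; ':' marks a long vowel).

Classical Latin: stress the penult if heavy (long vowel or closed), else the antepenult.
Weights: 4 tro:s H, 5 pa L, 6 no L.
The penult (syllable 5, pa) is light, so stress falls on the antepenult (syllable 4, tro:s).
Stress on syllable 4: flu.pro.mo.ˈtro:s.pa.no.

4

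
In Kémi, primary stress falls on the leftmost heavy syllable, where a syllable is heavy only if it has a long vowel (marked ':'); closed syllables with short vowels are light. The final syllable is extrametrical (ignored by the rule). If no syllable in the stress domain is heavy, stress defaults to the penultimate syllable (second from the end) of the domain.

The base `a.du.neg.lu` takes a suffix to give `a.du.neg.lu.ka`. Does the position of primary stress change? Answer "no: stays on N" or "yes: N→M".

Base `a.du.neg.lu` (4 syllables):
  The final syllable (4, lu) is extrametrical; the stress domain is syllables 1–3.
  Weights: 1 a L, 2 du L, 3 neg L.
  No heavy syllable in the domain; default to the penultimate syllable (second from the end) of the domain = syllable 2.
  → primary stress on syllable 2.
Suffixed `a.du.neg.lu.ka` (5 syllables):
  The final syllable (5, ka) is extrametrical; the stress domain is syllables 1–4.
  Weights: 1 a L, 2 du L, 3 neg L, 4 lu L.
  No heavy syllable in the domain; default to the penultimate syllable (second from the end) of the domain = syllable 3.
  → primary stress on syllable 3.

yes: 2→3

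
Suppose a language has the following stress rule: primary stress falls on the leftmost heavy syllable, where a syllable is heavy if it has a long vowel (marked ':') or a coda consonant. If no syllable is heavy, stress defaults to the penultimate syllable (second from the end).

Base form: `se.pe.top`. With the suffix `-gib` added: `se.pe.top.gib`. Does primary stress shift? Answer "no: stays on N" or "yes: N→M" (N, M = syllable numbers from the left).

Base `se.pe.top` (3 syllables):
  Weights: 1 se L, 2 pe L, 3 top H.
  Heavy syllables in the domain: 3. The leftmost is syllable 3 (top).
  → primary stress on syllable 3.
Suffixed `se.pe.top.gib` (4 syllables):
  Weights: 1 se L, 2 pe L, 3 top H, 4 gib H.
  Heavy syllables in the domain: 3, 4. The leftmost is syllable 3 (top).
  → primary stress on syllable 3.

no: stays on 3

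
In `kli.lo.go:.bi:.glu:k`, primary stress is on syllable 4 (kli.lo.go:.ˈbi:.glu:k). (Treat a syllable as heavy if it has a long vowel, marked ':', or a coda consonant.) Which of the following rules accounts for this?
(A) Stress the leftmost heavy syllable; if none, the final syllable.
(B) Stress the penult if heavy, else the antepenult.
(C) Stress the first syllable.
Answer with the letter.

B

Rule A → syllable 3 (observed: 4).
Rule B → syllable 4 ✓.
Rule C → syllable 1 (observed: 4).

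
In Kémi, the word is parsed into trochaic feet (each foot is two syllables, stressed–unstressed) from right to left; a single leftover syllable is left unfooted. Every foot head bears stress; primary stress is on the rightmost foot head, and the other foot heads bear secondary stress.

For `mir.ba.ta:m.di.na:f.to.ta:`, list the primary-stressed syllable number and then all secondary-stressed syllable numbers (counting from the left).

Parse right to left into trochaic (ˈσσ) feet: mir (ˈba.ta:m) (ˈdi.na:f) (ˈto.ta:). Syllable 1 is left unfooted.
Foot heads (stressed positions): 2, 4, 6.
End Rule Rightmost: primary stress on the rightmost head = syllable 6.
Secondary stress on 2, 4: mir.ˌba.ta:m.ˌdi.na:f.ˈto.ta:.

primary 6, secondary 2, 4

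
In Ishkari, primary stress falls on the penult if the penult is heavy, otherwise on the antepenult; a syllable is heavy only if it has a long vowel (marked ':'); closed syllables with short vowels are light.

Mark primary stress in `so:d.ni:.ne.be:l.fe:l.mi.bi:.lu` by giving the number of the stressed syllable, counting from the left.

Weights: 6 mi L, 7 bi: H, 8 lu L.
The penult (syllable 7, bi:) is heavy, so it takes stress.
Primary stress: syllable 7 → so:d.ni:.ne.be:l.fe:l.mi.ˈbi:.lu.

7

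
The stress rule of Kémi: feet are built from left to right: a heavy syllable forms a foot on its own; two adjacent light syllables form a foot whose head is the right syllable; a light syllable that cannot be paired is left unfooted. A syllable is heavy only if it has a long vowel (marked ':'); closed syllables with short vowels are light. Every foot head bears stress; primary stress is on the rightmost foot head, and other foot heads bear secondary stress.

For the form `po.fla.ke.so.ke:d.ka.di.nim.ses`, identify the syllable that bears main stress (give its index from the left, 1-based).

9

Weights: 1 po L, 2 fla L, 3 ke L, 4 so L, 5 ke:d H, 6 ka L, 7 di L, 8 nim L, 9 ses L.
Parse left to right (heavy = foot alone; LL = one foot; stranded L unfooted): (po.ˈfla) (ke.ˈso) (ˈke:d) (ka.ˈdi) (nim.ˈses).
Foot heads: 2, 4, 5, 7, 9.
Primary stress on the rightmost head = syllable 9.
Primary stress: syllable 9 → po.fla.ke.so.ke:d.ka.di.nim.ˈses.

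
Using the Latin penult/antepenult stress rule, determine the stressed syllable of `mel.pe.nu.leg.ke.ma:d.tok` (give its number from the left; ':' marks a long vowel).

6

Classical Latin: stress the penult if heavy (long vowel or closed), else the antepenult.
Weights: 5 ke L, 6 ma:d H, 7 tok H.
The penult (syllable 6, ma:d) is heavy, so it takes stress.
Stress on syllable 6: mel.pe.nu.leg.ke.ˈma:d.tok.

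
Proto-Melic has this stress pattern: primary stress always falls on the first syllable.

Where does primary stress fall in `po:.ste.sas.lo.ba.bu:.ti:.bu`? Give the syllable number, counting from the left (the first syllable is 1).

The word has 8 syllables; the first syllable is syllable 1 (po:).
Primary stress: syllable 1 → ˈpo:.ste.sas.lo.ba.bu:.ti:.bu.

1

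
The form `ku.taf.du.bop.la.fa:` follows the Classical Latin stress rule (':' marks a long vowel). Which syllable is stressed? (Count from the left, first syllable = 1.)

Classical Latin: stress the penult if heavy (long vowel or closed), else the antepenult.
Weights: 4 bop H, 5 la L, 6 fa: H.
The penult (syllable 5, la) is light, so stress falls on the antepenult (syllable 4, bop).
Stress on syllable 4: ku.taf.du.ˈbop.la.fa:.

4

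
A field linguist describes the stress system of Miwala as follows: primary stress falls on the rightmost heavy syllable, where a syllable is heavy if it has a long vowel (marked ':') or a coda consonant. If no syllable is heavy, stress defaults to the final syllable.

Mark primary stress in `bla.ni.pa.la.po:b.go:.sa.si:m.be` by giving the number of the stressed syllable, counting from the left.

Weights: 1 bla L, 2 ni L, 3 pa L, 4 la L, 5 po:b H, 6 go: H, 7 sa L, 8 si:m H, 9 be L.
Heavy syllables in the domain: 5, 6, 8. The rightmost is syllable 8 (si:m).
Primary stress: syllable 8 → bla.ni.pa.la.po:b.go:.sa.ˈsi:m.be.

8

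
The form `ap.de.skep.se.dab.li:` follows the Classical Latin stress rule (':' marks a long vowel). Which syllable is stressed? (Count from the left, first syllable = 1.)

Classical Latin: stress the penult if heavy (long vowel or closed), else the antepenult.
Weights: 4 se L, 5 dab H, 6 li: H.
The penult (syllable 5, dab) is heavy, so it takes stress.
Stress on syllable 5: ap.de.skep.se.ˈdab.li:.

5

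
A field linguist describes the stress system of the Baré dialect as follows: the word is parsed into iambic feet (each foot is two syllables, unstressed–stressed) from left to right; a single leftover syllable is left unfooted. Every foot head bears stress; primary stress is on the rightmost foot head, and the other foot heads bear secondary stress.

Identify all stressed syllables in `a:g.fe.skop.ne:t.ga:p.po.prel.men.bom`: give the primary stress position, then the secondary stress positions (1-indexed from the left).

Parse left to right into iambic (σˈσ) feet: (a:g.ˈfe) (skop.ˈne:t) (ga:p.ˈpo) (prel.ˈmen) bom. Syllable 9 is left unfooted.
Foot heads (stressed positions): 2, 4, 6, 8.
End Rule Rightmost: primary stress on the rightmost head = syllable 8.
Secondary stress on 2, 4, 6: a:g.ˌfe.skop.ˌne:t.ga:p.ˌpo.prel.ˈmen.bom.

primary 8, secondary 2, 4, 6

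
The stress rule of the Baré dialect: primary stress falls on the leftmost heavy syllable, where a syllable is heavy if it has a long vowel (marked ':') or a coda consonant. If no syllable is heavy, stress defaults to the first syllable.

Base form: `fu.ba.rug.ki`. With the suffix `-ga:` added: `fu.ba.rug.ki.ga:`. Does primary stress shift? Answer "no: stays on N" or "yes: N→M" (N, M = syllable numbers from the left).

Base `fu.ba.rug.ki` (4 syllables):
  Weights: 1 fu L, 2 ba L, 3 rug H, 4 ki L.
  Heavy syllables in the domain: 3. The leftmost is syllable 3 (rug).
  → primary stress on syllable 3.
Suffixed `fu.ba.rug.ki.ga:` (5 syllables):
  Weights: 1 fu L, 2 ba L, 3 rug H, 4 ki L, 5 ga: H.
  Heavy syllables in the domain: 3, 5. The leftmost is syllable 3 (rug).
  → primary stress on syllable 3.

no: stays on 3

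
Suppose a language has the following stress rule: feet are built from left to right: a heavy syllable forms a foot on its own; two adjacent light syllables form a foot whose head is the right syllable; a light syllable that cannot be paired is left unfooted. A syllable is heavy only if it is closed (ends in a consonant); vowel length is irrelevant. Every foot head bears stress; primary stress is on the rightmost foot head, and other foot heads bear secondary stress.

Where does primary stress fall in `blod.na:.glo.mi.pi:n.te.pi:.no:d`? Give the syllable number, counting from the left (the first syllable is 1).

Weights: 1 blod H, 2 na: L, 3 glo L, 4 mi L, 5 pi:n H, 6 te L, 7 pi: L, 8 no:d H.
Parse left to right (heavy = foot alone; LL = one foot; stranded L unfooted): (ˈblod) (na:.ˈglo) mi (ˈpi:n) (te.ˈpi:) (ˈno:d).
Foot heads: 1, 3, 5, 7, 8.
Primary stress on the rightmost head = syllable 8.
Primary stress: syllable 8 → blod.na:.glo.mi.pi:n.te.pi:.ˈno:d.

8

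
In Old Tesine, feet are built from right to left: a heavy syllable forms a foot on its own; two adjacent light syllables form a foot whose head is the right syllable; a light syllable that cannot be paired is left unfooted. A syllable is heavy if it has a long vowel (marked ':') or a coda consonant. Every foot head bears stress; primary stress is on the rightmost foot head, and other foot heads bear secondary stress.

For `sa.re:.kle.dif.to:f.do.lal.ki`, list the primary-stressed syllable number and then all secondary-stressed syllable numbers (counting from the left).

primary 7, secondary 2, 4, 5

Weights: 1 sa L, 2 re: H, 3 kle L, 4 dif H, 5 to:f H, 6 do L, 7 lal H, 8 ki L.
Parse right to left (heavy = foot alone; LL = one foot; stranded L unfooted): sa (ˈre:) kle (ˈdif) (ˈto:f) do (ˈlal) ki.
Foot heads: 2, 4, 5, 7.
Primary stress on the rightmost head = syllable 7.
Secondary stress on 2, 4, 5: sa.ˌre:.kle.ˌdif.ˌto:f.do.ˈlal.ki.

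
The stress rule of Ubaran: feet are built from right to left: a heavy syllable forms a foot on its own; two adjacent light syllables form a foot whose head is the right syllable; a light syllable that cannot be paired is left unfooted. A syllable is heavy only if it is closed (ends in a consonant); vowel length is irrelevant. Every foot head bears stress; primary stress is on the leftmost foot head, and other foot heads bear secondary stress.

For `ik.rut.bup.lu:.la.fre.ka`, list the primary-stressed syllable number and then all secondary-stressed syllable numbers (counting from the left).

Weights: 1 ik H, 2 rut H, 3 bup H, 4 lu: L, 5 la L, 6 fre L, 7 ka L.
Parse right to left (heavy = foot alone; LL = one foot; stranded L unfooted): (ˈik) (ˈrut) (ˈbup) (lu:.ˈla) (fre.ˈka).
Foot heads: 1, 2, 3, 5, 7.
Primary stress on the leftmost head = syllable 1.
Secondary stress on 2, 3, 5, 7: ˈik.ˌrut.ˌbup.lu:.ˌla.fre.ˌka.

primary 1, secondary 2, 3, 5, 7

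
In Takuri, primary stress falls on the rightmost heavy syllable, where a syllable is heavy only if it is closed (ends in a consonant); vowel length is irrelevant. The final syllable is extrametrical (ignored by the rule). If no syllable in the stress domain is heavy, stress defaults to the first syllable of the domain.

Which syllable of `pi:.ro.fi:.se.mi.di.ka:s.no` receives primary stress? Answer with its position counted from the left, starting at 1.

7

The final syllable (8, no) is extrametrical; the stress domain is syllables 1–7.
Weights: 1 pi: L, 2 ro L, 3 fi: L, 4 se L, 5 mi L, 6 di L, 7 ka:s H.
Heavy syllables in the domain: 7. The rightmost is syllable 7 (ka:s).
Primary stress: syllable 7 → pi:.ro.fi:.se.mi.di.ˈka:s.no.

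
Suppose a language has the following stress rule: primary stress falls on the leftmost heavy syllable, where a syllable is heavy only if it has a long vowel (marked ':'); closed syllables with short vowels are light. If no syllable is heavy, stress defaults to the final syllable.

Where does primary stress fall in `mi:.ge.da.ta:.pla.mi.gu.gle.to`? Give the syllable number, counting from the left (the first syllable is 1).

Weights: 1 mi: H, 2 ge L, 3 da L, 4 ta: H, 5 pla L, 6 mi L, 7 gu L, 8 gle L, 9 to L.
Heavy syllables in the domain: 1, 4. The leftmost is syllable 1 (mi:).
Primary stress: syllable 1 → ˈmi:.ge.da.ta:.pla.mi.gu.gle.to.

1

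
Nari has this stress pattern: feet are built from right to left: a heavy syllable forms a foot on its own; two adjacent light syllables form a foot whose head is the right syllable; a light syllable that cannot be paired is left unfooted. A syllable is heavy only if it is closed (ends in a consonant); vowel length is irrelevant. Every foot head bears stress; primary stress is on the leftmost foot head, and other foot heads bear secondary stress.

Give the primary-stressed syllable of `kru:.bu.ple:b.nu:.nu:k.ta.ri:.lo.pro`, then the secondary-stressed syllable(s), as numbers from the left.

Weights: 1 kru: L, 2 bu L, 3 ple:b H, 4 nu: L, 5 nu:k H, 6 ta L, 7 ri: L, 8 lo L, 9 pro L.
Parse right to left (heavy = foot alone; LL = one foot; stranded L unfooted): (kru:.ˈbu) (ˈple:b) nu: (ˈnu:k) (ta.ˈri:) (lo.ˈpro).
Foot heads: 2, 3, 5, 7, 9.
Primary stress on the leftmost head = syllable 2.
Secondary stress on 3, 5, 7, 9: kru:.ˈbu.ˌple:b.nu:.ˌnu:k.ta.ˌri:.lo.ˌpro.

primary 2, secondary 3, 5, 7, 9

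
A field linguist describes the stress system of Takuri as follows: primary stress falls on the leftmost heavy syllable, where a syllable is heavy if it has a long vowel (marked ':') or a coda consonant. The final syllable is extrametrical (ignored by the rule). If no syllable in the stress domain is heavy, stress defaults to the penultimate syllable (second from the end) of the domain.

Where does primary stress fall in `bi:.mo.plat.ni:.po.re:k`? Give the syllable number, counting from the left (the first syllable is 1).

1

The final syllable (6, re:k) is extrametrical; the stress domain is syllables 1–5.
Weights: 1 bi: H, 2 mo L, 3 plat H, 4 ni: H, 5 po L.
Heavy syllables in the domain: 1, 3, 4. The leftmost is syllable 1 (bi:).
Primary stress: syllable 1 → ˈbi:.mo.plat.ni:.po.re:k.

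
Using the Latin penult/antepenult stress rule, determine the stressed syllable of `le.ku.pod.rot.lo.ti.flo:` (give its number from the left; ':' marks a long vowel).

Classical Latin: stress the penult if heavy (long vowel or closed), else the antepenult.
Weights: 5 lo L, 6 ti L, 7 flo: H.
The penult (syllable 6, ti) is light, so stress falls on the antepenult (syllable 5, lo).
Stress on syllable 5: le.ku.pod.rot.ˈlo.ti.flo:.

5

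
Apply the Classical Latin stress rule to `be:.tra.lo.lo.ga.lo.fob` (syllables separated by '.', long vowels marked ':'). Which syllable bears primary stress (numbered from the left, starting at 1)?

Classical Latin: stress the penult if heavy (long vowel or closed), else the antepenult.
Weights: 5 ga L, 6 lo L, 7 fob H.
The penult (syllable 6, lo) is light, so stress falls on the antepenult (syllable 5, ga).
Stress on syllable 5: be:.tra.lo.lo.ˈga.lo.fob.

5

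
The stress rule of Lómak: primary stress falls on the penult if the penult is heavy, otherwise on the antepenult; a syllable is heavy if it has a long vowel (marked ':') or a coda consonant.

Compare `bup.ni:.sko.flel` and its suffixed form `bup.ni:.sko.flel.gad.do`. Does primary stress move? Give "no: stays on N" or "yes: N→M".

yes: 2→5

Base `bup.ni:.sko.flel` (4 syllables):
  Weights: 2 ni: H, 3 sko L, 4 flel H.
  The penult (syllable 3, sko) is light, so stress falls on the antepenult (syllable 2, ni:).
  → primary stress on syllable 2.
Suffixed `bup.ni:.sko.flel.gad.do` (6 syllables):
  Weights: 4 flel H, 5 gad H, 6 do L.
  The penult (syllable 5, gad) is heavy, so it takes stress.
  → primary stress on syllable 5.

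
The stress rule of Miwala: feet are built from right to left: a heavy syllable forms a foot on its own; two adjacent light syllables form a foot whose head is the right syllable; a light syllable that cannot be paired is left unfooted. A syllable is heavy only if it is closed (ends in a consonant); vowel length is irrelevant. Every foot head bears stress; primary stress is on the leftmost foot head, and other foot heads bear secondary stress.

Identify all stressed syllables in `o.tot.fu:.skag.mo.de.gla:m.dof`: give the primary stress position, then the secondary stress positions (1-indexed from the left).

Weights: 1 o L, 2 tot H, 3 fu: L, 4 skag H, 5 mo L, 6 de L, 7 gla:m H, 8 dof H.
Parse right to left (heavy = foot alone; LL = one foot; stranded L unfooted): o (ˈtot) fu: (ˈskag) (mo.ˈde) (ˈgla:m) (ˈdof).
Foot heads: 2, 4, 6, 7, 8.
Primary stress on the leftmost head = syllable 2.
Secondary stress on 4, 6, 7, 8: o.ˈtot.fu:.ˌskag.mo.ˌde.ˌgla:m.ˌdof.

primary 2, secondary 4, 6, 7, 8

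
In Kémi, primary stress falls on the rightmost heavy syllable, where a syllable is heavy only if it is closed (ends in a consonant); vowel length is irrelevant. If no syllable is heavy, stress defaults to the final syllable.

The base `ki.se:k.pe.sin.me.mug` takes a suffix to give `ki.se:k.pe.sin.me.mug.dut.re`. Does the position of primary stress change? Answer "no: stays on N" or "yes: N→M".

yes: 6→7

Base `ki.se:k.pe.sin.me.mug` (6 syllables):
  Weights: 1 ki L, 2 se:k H, 3 pe L, 4 sin H, 5 me L, 6 mug H.
  Heavy syllables in the domain: 2, 4, 6. The rightmost is syllable 6 (mug).
  → primary stress on syllable 6.
Suffixed `ki.se:k.pe.sin.me.mug.dut.re` (8 syllables):
  Weights: 1 ki L, 2 se:k H, 3 pe L, 4 sin H, 5 me L, 6 mug H, 7 dut H, 8 re L.
  Heavy syllables in the domain: 2, 4, 6, 7. The rightmost is syllable 7 (dut).
  → primary stress on syllable 7.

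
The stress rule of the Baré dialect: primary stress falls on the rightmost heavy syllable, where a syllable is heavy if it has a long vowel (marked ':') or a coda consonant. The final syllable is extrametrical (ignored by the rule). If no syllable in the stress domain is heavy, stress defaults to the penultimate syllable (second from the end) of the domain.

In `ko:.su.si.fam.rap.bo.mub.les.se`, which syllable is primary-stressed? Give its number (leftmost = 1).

The final syllable (9, se) is extrametrical; the stress domain is syllables 1–8.
Weights: 1 ko: H, 2 su L, 3 si L, 4 fam H, 5 rap H, 6 bo L, 7 mub H, 8 les H.
Heavy syllables in the domain: 1, 4, 5, 7, 8. The rightmost is syllable 8 (les).
Primary stress: syllable 8 → ko:.su.si.fam.rap.bo.mub.ˈles.se.

8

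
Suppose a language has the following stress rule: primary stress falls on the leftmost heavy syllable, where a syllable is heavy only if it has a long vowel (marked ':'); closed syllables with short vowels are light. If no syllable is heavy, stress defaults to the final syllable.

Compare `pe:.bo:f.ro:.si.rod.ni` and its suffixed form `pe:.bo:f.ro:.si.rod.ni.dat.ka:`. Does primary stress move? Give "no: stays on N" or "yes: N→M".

no: stays on 1

Base `pe:.bo:f.ro:.si.rod.ni` (6 syllables):
  Weights: 1 pe: H, 2 bo:f H, 3 ro: H, 4 si L, 5 rod L, 6 ni L.
  Heavy syllables in the domain: 1, 2, 3. The leftmost is syllable 1 (pe:).
  → primary stress on syllable 1.
Suffixed `pe:.bo:f.ro:.si.rod.ni.dat.ka:` (8 syllables):
  Weights: 1 pe: H, 2 bo:f H, 3 ro: H, 4 si L, 5 rod L, 6 ni L, 7 dat L, 8 ka: H.
  Heavy syllables in the domain: 1, 2, 3, 8. The leftmost is syllable 1 (pe:).
  → primary stress on syllable 1.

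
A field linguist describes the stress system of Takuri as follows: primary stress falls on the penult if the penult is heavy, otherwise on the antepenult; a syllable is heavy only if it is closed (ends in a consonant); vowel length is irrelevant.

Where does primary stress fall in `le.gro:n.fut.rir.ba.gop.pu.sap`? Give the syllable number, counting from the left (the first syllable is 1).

Weights: 6 gop H, 7 pu L, 8 sap H.
The penult (syllable 7, pu) is light, so stress falls on the antepenult (syllable 6, gop).
Primary stress: syllable 6 → le.gro:n.fut.rir.ba.ˈgop.pu.sap.

6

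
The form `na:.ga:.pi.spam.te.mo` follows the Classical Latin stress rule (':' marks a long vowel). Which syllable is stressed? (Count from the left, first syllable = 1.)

4

Classical Latin: stress the penult if heavy (long vowel or closed), else the antepenult.
Weights: 4 spam H, 5 te L, 6 mo L.
The penult (syllable 5, te) is light, so stress falls on the antepenult (syllable 4, spam).
Stress on syllable 4: na:.ga:.pi.ˈspam.te.mo.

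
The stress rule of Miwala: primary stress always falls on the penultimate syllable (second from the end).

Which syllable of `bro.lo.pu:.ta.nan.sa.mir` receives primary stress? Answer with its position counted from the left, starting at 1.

6

The word has 7 syllables; the penultimate syllable (second from the end) is syllable 6 (sa).
Primary stress: syllable 6 → bro.lo.pu:.ta.nan.ˈsa.mir.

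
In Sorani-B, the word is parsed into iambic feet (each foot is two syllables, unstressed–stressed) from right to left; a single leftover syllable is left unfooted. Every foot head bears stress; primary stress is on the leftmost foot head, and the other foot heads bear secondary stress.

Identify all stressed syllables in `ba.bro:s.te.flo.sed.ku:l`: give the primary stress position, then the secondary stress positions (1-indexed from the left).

Parse right to left into iambic (σˈσ) feet: (ba.ˈbro:s) (te.ˈflo) (sed.ˈku:l).
Foot heads (stressed positions): 2, 4, 6.
End Rule Leftmost: primary stress on the leftmost head = syllable 2.
Secondary stress on 4, 6: ba.ˈbro:s.te.ˌflo.sed.ˌku:l.

primary 2, secondary 4, 6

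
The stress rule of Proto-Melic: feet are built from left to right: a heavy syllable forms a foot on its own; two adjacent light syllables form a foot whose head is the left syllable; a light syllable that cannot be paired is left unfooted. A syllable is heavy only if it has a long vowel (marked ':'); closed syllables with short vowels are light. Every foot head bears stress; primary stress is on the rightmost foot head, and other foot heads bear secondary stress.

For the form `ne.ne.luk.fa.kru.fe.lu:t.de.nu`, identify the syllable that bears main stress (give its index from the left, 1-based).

8

Weights: 1 ne L, 2 ne L, 3 luk L, 4 fa L, 5 kru L, 6 fe L, 7 lu:t H, 8 de L, 9 nu L.
Parse left to right (heavy = foot alone; LL = one foot; stranded L unfooted): (ˈne.ne) (ˈluk.fa) (ˈkru.fe) (ˈlu:t) (ˈde.nu).
Foot heads: 1, 3, 5, 7, 8.
Primary stress on the rightmost head = syllable 8.
Primary stress: syllable 8 → ne.ne.luk.fa.kru.fe.lu:t.ˈde.nu.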